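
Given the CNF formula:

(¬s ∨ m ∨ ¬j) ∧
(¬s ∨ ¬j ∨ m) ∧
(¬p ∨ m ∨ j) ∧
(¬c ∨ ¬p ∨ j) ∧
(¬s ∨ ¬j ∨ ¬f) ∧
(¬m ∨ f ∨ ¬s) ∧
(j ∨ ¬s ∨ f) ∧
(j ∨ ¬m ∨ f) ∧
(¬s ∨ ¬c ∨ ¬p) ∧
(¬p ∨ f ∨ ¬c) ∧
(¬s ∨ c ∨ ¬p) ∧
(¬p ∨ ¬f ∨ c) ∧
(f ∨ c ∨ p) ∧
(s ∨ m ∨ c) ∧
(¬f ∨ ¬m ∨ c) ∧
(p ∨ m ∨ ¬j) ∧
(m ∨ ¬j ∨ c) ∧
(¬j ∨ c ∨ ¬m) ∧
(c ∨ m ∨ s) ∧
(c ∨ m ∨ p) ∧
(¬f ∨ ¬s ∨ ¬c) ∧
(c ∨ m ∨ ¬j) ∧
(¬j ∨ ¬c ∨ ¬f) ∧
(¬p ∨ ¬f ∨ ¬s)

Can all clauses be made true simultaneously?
Yes

Yes, the formula is satisfiable.

One satisfying assignment is: m=True, f=False, s=False, j=True, c=True, p=False

Verification: With this assignment, all 24 clauses evaluate to true.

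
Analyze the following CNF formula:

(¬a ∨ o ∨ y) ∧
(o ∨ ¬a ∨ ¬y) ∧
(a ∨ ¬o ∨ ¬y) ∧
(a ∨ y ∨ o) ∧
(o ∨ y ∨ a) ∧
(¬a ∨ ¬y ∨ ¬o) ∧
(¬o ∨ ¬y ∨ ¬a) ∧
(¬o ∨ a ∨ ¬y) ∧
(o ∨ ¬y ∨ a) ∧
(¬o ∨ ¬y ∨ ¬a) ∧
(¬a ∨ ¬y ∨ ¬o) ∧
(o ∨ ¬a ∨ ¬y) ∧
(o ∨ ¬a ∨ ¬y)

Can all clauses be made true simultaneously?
Yes

Yes, the formula is satisfiable.

One satisfying assignment is: y=False, a=False, o=True

Verification: With this assignment, all 13 clauses evaluate to true.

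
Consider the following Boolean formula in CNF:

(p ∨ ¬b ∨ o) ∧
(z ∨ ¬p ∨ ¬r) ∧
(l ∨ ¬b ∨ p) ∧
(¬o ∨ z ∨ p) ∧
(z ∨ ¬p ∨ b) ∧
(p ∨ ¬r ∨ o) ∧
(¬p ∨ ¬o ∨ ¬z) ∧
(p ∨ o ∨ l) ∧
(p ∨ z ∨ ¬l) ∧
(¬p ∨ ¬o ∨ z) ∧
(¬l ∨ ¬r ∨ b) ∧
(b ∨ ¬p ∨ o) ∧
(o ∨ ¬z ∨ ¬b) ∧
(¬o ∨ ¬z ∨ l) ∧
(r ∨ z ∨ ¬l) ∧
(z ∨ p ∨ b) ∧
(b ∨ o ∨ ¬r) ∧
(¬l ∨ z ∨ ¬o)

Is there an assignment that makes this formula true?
Yes

Yes, the formula is satisfiable.

One satisfying assignment is: l=False, b=True, z=False, p=True, r=False, o=False

Verification: With this assignment, all 18 clauses evaluate to true.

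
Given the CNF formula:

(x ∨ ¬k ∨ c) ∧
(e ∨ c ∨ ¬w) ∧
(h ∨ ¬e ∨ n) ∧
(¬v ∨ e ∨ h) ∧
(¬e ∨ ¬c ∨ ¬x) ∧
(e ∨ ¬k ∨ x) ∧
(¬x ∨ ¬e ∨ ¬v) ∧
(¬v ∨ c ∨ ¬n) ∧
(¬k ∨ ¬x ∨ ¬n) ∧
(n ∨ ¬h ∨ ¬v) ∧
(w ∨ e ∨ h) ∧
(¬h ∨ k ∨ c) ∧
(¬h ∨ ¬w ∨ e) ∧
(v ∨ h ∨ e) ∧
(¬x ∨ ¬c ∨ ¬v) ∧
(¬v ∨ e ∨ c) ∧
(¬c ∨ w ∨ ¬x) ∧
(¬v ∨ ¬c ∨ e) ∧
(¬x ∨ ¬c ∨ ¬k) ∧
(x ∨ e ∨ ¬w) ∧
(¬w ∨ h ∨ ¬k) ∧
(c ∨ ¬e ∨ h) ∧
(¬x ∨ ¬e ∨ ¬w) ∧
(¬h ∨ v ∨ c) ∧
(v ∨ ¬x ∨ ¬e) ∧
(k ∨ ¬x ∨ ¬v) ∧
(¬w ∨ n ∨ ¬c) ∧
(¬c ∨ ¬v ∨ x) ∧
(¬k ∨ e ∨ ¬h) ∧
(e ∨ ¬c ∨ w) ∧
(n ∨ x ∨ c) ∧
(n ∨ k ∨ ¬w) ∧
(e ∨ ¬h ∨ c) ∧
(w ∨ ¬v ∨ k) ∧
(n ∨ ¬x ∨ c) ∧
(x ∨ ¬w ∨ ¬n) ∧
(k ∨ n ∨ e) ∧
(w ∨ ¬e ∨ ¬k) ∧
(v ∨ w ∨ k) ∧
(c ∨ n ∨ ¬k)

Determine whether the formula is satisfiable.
No

No, the formula is not satisfiable.

No assignment of truth values to the variables can make all 40 clauses true simultaneously.

The formula is UNSAT (unsatisfiable).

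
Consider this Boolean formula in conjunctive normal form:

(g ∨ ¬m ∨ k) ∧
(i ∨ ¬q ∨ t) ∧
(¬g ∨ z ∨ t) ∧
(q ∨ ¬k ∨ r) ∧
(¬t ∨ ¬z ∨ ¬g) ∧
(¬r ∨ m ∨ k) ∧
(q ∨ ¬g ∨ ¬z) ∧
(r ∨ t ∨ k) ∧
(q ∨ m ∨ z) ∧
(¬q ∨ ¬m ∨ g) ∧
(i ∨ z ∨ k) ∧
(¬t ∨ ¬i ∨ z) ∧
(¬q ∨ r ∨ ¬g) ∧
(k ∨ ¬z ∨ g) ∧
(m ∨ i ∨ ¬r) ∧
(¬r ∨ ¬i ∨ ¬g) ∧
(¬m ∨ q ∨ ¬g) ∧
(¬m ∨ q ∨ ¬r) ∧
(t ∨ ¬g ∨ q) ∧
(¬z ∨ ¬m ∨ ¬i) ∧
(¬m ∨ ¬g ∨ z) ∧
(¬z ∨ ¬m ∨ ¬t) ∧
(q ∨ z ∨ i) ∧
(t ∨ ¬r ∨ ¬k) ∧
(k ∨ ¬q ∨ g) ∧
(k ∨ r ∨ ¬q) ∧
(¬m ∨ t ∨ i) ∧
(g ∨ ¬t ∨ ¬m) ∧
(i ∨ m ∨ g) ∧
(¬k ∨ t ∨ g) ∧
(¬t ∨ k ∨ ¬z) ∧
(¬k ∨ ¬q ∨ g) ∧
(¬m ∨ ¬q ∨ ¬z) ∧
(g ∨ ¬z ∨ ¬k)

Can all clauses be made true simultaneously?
No

No, the formula is not satisfiable.

No assignment of truth values to the variables can make all 34 clauses true simultaneously.

The formula is UNSAT (unsatisfiable).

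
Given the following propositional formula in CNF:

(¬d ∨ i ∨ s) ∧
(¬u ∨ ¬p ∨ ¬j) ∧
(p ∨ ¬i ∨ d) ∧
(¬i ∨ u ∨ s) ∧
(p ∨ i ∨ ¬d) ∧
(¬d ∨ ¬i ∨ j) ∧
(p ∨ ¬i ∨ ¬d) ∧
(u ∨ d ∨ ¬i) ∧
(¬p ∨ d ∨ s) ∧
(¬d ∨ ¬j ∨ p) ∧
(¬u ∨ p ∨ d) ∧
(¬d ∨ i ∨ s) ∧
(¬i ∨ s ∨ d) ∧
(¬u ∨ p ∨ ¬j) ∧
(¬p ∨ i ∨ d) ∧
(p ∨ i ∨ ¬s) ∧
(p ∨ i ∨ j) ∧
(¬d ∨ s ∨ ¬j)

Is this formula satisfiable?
Yes

Yes, the formula is satisfiable.

One satisfying assignment is: u=False, i=False, d=False, j=True, p=False, s=False

Verification: With this assignment, all 18 clauses evaluate to true.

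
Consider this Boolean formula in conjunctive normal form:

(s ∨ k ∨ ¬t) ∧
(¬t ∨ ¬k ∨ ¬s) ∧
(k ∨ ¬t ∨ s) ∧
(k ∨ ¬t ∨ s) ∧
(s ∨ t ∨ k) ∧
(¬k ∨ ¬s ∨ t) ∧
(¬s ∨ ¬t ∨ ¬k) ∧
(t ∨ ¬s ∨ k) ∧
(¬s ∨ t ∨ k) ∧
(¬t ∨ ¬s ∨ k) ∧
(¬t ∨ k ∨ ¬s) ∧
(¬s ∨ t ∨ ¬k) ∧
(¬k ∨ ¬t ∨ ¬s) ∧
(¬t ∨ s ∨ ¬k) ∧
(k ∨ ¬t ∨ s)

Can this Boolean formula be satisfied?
Yes

Yes, the formula is satisfiable.

One satisfying assignment is: k=True, s=False, t=False

Verification: With this assignment, all 15 clauses evaluate to true.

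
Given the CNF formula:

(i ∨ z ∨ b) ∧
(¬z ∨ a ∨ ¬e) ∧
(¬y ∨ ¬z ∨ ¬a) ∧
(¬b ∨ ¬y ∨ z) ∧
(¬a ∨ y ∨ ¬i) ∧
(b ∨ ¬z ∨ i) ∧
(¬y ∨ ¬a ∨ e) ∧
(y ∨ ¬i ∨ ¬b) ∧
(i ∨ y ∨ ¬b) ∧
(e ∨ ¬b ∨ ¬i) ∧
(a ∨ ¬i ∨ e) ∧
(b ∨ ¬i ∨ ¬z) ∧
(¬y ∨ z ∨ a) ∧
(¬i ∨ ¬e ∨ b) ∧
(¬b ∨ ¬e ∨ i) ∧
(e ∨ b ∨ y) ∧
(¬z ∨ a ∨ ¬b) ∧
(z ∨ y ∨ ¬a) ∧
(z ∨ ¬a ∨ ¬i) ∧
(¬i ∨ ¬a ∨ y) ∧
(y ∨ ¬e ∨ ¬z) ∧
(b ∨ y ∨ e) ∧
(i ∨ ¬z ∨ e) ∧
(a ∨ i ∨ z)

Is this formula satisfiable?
No

No, the formula is not satisfiable.

No assignment of truth values to the variables can make all 24 clauses true simultaneously.

The formula is UNSAT (unsatisfiable).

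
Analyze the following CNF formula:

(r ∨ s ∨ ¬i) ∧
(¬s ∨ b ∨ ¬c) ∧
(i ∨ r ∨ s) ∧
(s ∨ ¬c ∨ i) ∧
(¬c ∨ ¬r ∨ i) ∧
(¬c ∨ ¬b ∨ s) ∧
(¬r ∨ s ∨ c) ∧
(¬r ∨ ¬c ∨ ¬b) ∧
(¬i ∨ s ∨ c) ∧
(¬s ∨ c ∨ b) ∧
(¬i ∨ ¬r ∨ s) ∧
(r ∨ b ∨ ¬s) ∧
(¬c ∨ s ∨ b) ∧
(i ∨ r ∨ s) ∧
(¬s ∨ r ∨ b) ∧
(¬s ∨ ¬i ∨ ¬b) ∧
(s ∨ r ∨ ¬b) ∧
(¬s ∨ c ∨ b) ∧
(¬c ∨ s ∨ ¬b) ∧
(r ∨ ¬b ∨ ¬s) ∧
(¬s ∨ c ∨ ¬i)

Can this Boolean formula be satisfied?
Yes

Yes, the formula is satisfiable.

One satisfying assignment is: i=False, b=True, s=True, c=False, r=True

Verification: With this assignment, all 21 clauses evaluate to true.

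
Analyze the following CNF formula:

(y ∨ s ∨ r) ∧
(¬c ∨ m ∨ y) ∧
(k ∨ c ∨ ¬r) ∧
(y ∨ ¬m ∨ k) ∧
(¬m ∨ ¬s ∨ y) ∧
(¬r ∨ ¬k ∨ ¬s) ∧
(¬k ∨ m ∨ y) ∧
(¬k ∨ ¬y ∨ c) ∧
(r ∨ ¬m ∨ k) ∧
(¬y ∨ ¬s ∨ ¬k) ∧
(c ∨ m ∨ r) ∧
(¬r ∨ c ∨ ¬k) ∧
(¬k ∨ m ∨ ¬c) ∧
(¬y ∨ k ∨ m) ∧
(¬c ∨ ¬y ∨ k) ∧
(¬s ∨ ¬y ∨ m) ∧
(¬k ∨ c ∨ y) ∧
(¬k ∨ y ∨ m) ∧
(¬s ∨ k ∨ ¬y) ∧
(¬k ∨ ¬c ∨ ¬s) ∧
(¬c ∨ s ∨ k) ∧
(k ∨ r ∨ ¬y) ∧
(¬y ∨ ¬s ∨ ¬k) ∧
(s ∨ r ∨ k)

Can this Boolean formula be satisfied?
Yes

Yes, the formula is satisfiable.

One satisfying assignment is: k=True, y=False, m=True, c=True, s=False, r=True

Verification: With this assignment, all 24 clauses evaluate to true.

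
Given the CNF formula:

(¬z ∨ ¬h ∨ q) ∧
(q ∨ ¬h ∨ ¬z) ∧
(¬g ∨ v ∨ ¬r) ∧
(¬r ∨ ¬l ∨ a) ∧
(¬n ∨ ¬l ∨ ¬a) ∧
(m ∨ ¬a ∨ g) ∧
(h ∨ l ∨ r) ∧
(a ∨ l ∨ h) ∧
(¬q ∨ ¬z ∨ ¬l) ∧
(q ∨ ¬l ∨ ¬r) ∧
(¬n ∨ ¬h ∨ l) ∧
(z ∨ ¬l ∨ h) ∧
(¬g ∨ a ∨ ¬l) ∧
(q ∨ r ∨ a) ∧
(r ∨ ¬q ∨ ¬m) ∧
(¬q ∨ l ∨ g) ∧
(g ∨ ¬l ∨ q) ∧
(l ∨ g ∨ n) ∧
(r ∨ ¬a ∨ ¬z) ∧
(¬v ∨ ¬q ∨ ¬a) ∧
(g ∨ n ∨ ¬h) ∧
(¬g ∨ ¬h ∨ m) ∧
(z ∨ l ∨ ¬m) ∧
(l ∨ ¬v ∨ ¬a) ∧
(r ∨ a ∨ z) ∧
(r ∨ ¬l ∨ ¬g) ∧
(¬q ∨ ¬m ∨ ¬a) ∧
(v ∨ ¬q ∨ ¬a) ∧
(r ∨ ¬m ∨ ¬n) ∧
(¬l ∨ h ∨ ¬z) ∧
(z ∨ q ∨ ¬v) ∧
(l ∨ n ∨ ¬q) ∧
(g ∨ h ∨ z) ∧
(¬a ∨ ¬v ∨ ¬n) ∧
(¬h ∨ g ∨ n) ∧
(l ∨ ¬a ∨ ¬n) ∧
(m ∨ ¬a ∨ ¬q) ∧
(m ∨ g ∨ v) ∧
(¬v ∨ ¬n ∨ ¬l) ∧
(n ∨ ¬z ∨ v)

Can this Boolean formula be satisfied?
No

No, the formula is not satisfiable.

No assignment of truth values to the variables can make all 40 clauses true simultaneously.

The formula is UNSAT (unsatisfiable).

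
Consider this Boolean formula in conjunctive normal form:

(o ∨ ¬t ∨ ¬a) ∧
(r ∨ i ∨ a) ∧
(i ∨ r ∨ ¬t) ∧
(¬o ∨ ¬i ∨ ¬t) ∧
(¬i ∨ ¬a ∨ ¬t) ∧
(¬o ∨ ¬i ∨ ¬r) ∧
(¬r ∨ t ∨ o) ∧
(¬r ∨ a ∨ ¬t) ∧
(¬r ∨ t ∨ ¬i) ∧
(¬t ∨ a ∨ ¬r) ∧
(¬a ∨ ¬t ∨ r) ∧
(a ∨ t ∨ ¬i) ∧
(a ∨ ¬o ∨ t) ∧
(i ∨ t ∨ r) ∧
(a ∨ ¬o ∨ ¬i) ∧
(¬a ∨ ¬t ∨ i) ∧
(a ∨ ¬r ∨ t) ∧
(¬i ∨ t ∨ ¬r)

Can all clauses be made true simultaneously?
Yes

Yes, the formula is satisfiable.

One satisfying assignment is: a=False, i=True, o=False, t=True, r=False

Verification: With this assignment, all 18 clauses evaluate to true.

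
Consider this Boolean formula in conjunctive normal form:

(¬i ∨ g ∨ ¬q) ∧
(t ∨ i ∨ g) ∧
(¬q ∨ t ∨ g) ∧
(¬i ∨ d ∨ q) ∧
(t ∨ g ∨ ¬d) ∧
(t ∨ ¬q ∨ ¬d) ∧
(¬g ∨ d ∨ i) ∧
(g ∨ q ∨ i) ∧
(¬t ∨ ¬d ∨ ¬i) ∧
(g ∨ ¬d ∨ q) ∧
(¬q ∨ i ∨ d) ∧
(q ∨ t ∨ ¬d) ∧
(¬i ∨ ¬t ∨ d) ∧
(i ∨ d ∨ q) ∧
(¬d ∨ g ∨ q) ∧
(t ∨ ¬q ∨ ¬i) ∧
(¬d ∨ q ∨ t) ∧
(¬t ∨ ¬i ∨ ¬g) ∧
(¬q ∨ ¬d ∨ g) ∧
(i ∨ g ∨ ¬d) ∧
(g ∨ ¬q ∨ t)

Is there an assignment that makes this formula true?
Yes

Yes, the formula is satisfiable.

One satisfying assignment is: q=False, g=True, d=True, i=False, t=True

Verification: With this assignment, all 21 clauses evaluate to true.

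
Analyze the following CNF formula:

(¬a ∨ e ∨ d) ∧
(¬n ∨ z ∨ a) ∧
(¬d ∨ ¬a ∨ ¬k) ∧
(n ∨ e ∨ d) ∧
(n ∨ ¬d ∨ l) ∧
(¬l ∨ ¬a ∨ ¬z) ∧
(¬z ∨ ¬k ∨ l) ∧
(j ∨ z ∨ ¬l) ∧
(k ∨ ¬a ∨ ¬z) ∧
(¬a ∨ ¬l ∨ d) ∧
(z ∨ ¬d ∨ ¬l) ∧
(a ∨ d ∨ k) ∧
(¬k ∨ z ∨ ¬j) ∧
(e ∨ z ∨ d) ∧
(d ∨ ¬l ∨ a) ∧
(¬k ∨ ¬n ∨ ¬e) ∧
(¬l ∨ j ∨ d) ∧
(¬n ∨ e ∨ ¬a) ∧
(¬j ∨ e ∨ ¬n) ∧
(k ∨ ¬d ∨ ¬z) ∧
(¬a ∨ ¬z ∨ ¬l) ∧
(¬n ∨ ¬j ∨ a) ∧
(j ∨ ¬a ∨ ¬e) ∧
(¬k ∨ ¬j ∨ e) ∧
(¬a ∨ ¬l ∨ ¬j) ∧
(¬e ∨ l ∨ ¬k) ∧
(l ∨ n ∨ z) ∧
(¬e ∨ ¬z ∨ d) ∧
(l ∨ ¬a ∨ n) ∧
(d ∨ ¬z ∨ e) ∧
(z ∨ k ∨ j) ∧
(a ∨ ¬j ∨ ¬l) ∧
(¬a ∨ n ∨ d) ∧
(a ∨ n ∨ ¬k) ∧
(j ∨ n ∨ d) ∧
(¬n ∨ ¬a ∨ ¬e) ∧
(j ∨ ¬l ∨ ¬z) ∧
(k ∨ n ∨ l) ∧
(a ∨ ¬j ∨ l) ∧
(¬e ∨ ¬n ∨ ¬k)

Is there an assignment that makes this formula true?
No

No, the formula is not satisfiable.

No assignment of truth values to the variables can make all 40 clauses true simultaneously.

The formula is UNSAT (unsatisfiable).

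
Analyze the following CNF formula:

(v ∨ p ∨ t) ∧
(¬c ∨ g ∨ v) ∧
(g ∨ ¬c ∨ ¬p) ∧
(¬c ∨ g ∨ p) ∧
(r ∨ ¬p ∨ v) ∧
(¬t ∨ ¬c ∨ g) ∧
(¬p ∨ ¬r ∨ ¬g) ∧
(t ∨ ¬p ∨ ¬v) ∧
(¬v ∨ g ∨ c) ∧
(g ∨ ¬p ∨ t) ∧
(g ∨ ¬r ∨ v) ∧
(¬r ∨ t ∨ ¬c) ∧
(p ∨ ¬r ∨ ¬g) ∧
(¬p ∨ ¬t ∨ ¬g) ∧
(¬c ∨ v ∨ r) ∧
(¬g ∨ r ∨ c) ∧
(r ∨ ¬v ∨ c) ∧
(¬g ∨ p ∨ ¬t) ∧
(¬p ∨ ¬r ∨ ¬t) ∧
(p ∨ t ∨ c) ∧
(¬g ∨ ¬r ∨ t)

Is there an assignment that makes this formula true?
Yes

Yes, the formula is satisfiable.

One satisfying assignment is: r=False, c=False, v=False, p=False, g=False, t=True

Verification: With this assignment, all 21 clauses evaluate to true.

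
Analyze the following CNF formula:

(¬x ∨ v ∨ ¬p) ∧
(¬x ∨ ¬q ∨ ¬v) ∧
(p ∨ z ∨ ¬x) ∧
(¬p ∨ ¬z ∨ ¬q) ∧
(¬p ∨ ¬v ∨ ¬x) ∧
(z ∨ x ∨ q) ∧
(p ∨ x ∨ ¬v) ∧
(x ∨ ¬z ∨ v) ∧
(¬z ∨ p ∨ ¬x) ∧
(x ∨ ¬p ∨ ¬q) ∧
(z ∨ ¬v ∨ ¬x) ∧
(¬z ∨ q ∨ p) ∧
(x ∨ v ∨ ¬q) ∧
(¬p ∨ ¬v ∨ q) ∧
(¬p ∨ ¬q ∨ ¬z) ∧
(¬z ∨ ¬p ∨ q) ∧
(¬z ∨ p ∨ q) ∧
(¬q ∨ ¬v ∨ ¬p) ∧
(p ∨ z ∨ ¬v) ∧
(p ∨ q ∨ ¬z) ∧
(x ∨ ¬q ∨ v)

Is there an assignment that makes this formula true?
No

No, the formula is not satisfiable.

No assignment of truth values to the variables can make all 21 clauses true simultaneously.

The formula is UNSAT (unsatisfiable).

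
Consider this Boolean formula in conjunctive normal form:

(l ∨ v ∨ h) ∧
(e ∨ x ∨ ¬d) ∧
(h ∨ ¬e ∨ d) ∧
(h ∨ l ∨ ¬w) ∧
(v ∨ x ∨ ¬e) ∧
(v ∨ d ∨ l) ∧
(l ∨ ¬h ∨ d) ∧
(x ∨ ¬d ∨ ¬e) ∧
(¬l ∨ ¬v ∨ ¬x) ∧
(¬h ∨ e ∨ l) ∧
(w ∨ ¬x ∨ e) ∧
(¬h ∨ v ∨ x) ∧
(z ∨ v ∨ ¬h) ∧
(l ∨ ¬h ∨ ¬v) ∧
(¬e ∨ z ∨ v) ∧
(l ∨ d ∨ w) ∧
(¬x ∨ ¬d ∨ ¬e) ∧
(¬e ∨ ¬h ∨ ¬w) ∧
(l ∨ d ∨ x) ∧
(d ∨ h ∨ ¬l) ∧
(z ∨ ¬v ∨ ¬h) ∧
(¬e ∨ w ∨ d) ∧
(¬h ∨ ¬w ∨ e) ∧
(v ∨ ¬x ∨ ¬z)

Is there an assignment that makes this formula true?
Yes

Yes, the formula is satisfiable.

One satisfying assignment is: l=True, v=True, z=True, e=False, x=False, d=False, w=False, h=True

Verification: With this assignment, all 24 clauses evaluate to true.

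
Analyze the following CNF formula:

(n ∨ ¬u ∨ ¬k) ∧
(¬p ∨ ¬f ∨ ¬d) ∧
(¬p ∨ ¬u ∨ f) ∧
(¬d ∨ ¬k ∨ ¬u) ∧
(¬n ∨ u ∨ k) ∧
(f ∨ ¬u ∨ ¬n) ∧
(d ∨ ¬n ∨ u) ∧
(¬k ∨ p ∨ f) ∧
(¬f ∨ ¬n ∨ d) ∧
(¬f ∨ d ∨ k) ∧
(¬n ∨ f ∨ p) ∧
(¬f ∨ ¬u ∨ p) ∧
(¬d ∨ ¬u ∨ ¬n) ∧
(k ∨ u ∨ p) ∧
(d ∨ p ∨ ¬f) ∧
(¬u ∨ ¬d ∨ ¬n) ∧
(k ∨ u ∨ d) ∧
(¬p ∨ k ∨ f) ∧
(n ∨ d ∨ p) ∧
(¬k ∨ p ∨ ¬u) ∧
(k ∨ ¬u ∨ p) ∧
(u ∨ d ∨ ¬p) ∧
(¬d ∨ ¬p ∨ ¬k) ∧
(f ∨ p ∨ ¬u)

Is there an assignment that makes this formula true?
Yes

Yes, the formula is satisfiable.

One satisfying assignment is: u=False, f=True, n=False, d=True, k=True, p=False

Verification: With this assignment, all 24 clauses evaluate to true.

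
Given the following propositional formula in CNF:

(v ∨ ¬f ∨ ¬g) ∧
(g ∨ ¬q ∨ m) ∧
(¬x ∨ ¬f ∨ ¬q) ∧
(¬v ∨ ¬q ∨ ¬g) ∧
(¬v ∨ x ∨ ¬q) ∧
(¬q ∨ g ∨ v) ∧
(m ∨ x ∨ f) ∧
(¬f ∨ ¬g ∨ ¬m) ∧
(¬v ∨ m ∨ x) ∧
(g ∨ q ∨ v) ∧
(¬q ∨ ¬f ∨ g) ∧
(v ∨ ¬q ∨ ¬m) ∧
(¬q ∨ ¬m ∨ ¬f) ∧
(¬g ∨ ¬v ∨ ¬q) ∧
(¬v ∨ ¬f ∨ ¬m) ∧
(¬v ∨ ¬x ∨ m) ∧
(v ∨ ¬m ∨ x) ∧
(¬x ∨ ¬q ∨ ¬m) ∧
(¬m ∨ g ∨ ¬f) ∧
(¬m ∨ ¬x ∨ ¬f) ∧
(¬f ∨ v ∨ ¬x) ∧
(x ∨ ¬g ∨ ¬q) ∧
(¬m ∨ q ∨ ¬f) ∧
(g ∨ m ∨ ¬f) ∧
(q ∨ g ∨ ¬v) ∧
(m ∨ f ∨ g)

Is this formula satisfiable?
Yes

Yes, the formula is satisfiable.

One satisfying assignment is: x=False, q=False, v=True, g=True, f=False, m=True

Verification: With this assignment, all 26 clauses evaluate to true.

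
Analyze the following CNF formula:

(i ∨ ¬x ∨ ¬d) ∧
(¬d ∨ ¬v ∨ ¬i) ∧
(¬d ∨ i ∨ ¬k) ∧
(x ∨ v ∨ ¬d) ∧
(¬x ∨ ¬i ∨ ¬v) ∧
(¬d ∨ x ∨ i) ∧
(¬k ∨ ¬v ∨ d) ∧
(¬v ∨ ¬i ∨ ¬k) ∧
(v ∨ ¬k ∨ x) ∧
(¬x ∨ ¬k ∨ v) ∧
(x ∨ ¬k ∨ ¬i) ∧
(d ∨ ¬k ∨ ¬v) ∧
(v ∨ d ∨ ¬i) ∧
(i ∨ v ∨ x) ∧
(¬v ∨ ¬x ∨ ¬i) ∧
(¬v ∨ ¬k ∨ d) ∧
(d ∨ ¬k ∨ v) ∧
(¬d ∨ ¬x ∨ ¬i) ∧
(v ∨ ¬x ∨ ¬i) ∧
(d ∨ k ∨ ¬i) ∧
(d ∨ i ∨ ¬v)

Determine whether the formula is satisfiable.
Yes

Yes, the formula is satisfiable.

One satisfying assignment is: i=False, x=True, v=False, k=False, d=False

Verification: With this assignment, all 21 clauses evaluate to true.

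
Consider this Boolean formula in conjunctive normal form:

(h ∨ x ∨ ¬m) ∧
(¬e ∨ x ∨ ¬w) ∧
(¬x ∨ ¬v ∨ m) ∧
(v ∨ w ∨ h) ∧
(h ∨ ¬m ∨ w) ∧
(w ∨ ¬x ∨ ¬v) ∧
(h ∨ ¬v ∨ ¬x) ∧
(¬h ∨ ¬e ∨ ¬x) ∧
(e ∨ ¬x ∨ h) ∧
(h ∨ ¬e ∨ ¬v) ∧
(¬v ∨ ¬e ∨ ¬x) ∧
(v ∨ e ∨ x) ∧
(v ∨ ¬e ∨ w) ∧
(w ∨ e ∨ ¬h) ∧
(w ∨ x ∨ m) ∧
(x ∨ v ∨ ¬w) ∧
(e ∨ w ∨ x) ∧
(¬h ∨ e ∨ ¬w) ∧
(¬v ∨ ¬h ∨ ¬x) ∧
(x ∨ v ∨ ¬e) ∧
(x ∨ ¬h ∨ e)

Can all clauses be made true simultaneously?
Yes

Yes, the formula is satisfiable.

One satisfying assignment is: h=True, v=True, e=True, m=True, x=False, w=False

Verification: With this assignment, all 21 clauses evaluate to true.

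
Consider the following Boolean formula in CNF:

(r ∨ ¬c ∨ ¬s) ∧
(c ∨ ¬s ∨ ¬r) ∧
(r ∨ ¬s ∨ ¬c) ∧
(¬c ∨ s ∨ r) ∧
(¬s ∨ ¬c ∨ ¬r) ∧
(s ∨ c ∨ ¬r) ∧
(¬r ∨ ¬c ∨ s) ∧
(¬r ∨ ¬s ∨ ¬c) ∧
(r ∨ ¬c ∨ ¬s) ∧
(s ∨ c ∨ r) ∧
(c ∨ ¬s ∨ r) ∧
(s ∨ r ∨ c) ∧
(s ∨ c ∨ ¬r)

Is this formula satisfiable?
No

No, the formula is not satisfiable.

No assignment of truth values to the variables can make all 13 clauses true simultaneously.

The formula is UNSAT (unsatisfiable).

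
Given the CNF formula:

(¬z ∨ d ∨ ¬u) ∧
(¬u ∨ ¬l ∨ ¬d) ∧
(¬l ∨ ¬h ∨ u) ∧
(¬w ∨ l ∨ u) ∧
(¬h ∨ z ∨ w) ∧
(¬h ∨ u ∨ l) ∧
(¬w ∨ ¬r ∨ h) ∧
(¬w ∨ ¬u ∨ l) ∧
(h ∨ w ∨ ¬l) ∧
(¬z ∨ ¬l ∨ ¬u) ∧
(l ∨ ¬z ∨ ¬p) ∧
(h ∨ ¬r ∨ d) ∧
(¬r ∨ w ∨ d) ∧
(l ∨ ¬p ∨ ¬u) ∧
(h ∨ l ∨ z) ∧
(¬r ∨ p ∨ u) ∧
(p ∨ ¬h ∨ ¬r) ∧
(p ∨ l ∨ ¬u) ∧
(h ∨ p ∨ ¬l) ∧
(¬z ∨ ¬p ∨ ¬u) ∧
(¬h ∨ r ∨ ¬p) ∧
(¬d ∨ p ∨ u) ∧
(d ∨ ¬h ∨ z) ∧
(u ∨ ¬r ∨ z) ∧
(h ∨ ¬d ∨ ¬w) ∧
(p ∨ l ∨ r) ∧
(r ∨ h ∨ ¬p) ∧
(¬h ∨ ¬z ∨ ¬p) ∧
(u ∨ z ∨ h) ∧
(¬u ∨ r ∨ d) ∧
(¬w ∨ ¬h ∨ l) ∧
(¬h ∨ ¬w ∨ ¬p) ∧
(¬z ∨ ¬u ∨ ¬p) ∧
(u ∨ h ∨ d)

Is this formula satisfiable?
No

No, the formula is not satisfiable.

No assignment of truth values to the variables can make all 34 clauses true simultaneously.

The formula is UNSAT (unsatisfiable).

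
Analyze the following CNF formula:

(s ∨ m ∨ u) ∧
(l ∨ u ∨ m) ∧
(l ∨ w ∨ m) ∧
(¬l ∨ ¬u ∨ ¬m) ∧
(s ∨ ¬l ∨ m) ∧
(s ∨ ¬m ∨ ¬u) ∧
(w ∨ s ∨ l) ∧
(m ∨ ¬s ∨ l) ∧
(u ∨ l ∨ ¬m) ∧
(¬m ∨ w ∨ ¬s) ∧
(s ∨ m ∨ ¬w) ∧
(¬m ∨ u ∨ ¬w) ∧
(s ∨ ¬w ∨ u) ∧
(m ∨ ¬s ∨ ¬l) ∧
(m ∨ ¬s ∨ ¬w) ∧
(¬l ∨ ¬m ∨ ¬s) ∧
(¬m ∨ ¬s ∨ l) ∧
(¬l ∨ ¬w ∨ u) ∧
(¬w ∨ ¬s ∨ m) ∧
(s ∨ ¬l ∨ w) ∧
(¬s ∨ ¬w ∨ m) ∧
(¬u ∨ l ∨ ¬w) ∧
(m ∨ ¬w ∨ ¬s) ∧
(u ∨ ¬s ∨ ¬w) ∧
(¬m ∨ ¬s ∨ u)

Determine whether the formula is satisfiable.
No

No, the formula is not satisfiable.

No assignment of truth values to the variables can make all 25 clauses true simultaneously.

The formula is UNSAT (unsatisfiable).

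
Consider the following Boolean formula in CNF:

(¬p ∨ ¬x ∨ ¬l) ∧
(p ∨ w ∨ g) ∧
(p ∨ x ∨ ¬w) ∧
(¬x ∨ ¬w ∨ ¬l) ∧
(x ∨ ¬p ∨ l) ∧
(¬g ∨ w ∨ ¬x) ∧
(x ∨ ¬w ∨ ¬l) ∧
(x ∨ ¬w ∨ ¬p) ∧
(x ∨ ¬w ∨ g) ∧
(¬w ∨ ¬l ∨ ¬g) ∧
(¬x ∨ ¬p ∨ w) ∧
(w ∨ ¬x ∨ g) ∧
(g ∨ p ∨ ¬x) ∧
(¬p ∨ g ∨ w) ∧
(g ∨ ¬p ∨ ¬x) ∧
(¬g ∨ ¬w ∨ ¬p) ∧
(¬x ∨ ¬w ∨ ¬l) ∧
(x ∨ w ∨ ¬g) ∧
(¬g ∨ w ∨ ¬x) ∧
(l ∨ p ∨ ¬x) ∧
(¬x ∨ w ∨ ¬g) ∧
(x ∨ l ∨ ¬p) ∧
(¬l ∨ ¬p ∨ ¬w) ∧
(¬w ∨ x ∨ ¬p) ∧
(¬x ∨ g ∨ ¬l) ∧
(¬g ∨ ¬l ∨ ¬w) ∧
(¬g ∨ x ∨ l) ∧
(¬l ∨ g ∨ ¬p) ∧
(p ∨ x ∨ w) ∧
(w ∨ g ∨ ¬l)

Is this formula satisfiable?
No

No, the formula is not satisfiable.

No assignment of truth values to the variables can make all 30 clauses true simultaneously.

The formula is UNSAT (unsatisfiable).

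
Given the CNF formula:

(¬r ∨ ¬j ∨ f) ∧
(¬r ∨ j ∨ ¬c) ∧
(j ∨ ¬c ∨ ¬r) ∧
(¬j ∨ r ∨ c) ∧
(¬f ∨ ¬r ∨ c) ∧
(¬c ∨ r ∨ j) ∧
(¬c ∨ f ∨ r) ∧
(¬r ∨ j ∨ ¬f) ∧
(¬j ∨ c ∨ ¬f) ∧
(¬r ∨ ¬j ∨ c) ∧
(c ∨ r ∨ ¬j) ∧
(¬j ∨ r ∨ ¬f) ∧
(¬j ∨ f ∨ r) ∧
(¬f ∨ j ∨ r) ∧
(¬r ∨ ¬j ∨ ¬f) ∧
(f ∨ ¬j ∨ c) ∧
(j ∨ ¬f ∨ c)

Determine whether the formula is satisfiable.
Yes

Yes, the formula is satisfiable.

One satisfying assignment is: j=False, r=False, f=False, c=False

Verification: With this assignment, all 17 clauses evaluate to true.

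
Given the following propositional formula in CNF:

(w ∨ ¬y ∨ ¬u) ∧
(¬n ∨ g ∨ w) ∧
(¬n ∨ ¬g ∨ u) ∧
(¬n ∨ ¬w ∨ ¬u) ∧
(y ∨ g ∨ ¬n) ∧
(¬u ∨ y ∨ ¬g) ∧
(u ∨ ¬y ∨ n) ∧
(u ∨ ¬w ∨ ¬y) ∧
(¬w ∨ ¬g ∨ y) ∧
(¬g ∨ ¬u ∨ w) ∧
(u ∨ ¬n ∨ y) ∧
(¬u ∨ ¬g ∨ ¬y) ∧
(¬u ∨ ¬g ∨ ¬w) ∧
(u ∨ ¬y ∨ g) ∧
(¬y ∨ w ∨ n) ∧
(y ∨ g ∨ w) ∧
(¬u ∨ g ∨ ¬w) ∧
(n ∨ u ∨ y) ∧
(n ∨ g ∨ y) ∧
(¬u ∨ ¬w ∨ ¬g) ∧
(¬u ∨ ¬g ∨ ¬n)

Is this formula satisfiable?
No

No, the formula is not satisfiable.

No assignment of truth values to the variables can make all 21 clauses true simultaneously.

The formula is UNSAT (unsatisfiable).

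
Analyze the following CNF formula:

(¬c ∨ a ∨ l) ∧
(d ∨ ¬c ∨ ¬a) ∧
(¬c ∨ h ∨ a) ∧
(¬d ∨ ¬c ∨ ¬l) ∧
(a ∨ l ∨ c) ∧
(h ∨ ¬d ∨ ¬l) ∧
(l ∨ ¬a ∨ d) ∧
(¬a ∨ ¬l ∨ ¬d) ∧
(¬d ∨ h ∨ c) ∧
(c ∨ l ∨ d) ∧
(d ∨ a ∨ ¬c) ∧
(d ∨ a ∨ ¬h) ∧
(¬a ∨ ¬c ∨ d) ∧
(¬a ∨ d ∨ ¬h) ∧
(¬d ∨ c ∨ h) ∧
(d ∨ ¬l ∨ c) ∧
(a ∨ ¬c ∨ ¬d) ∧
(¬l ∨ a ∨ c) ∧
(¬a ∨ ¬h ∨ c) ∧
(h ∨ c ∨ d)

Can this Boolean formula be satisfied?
Yes

Yes, the formula is satisfiable.

One satisfying assignment is: a=True, d=True, l=False, h=False, c=True

Verification: With this assignment, all 20 clauses evaluate to true.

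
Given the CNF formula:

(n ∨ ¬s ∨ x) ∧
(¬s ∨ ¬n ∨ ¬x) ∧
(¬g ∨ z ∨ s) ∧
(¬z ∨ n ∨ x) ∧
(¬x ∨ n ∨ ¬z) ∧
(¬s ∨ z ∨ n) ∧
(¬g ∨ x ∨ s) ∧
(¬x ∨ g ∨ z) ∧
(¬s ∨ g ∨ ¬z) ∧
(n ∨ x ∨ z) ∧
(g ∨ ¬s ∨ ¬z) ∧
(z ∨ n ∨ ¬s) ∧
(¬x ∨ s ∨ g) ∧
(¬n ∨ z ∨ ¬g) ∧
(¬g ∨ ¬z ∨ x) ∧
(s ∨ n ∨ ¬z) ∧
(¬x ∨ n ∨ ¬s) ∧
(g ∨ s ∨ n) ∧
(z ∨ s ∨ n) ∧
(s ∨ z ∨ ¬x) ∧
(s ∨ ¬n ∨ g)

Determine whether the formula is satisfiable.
Yes

Yes, the formula is satisfiable.

One satisfying assignment is: g=True, n=True, s=False, z=True, x=True

Verification: With this assignment, all 21 clauses evaluate to true.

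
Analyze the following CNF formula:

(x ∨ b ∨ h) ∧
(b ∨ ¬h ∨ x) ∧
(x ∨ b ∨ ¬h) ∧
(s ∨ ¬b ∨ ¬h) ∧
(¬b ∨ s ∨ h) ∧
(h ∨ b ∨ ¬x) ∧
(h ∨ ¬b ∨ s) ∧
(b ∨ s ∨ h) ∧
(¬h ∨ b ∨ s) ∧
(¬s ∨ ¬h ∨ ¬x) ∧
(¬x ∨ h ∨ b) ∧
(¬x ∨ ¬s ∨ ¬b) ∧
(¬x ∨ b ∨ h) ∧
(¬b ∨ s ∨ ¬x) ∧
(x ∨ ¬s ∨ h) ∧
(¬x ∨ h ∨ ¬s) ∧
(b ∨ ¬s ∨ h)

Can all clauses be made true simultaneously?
Yes

Yes, the formula is satisfiable.

One satisfying assignment is: h=True, x=False, b=True, s=True

Verification: With this assignment, all 17 clauses evaluate to true.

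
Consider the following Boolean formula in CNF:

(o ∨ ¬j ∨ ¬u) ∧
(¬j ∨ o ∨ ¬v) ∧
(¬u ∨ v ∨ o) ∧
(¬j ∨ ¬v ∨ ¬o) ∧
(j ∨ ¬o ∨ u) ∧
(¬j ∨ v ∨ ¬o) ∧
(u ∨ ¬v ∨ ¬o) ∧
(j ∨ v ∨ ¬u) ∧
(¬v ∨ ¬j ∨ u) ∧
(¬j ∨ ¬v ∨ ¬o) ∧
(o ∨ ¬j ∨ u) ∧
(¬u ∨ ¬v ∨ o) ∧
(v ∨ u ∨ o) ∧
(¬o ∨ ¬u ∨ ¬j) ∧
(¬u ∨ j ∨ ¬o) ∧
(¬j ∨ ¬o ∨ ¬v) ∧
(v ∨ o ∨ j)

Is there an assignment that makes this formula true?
Yes

Yes, the formula is satisfiable.

One satisfying assignment is: v=True, o=False, j=False, u=False

Verification: With this assignment, all 17 clauses evaluate to true.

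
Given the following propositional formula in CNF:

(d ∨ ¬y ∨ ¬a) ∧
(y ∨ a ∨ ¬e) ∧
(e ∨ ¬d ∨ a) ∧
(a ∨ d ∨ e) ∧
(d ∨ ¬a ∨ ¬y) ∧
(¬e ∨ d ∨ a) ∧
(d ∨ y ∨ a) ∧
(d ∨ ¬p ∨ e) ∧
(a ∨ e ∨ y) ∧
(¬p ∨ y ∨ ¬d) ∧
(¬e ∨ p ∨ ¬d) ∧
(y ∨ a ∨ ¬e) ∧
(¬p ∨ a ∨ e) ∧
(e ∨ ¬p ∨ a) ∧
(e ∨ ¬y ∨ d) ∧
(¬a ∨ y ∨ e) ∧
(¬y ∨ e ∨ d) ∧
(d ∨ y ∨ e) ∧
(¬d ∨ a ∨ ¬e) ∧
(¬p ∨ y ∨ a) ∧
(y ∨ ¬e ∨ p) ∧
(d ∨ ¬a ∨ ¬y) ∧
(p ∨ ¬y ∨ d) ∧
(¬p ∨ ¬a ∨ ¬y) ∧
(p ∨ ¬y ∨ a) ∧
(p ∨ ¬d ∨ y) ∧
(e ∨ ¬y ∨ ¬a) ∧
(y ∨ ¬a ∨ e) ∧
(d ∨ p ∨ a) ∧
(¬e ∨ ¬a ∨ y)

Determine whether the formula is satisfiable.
No

No, the formula is not satisfiable.

No assignment of truth values to the variables can make all 30 clauses true simultaneously.

The formula is UNSAT (unsatisfiable).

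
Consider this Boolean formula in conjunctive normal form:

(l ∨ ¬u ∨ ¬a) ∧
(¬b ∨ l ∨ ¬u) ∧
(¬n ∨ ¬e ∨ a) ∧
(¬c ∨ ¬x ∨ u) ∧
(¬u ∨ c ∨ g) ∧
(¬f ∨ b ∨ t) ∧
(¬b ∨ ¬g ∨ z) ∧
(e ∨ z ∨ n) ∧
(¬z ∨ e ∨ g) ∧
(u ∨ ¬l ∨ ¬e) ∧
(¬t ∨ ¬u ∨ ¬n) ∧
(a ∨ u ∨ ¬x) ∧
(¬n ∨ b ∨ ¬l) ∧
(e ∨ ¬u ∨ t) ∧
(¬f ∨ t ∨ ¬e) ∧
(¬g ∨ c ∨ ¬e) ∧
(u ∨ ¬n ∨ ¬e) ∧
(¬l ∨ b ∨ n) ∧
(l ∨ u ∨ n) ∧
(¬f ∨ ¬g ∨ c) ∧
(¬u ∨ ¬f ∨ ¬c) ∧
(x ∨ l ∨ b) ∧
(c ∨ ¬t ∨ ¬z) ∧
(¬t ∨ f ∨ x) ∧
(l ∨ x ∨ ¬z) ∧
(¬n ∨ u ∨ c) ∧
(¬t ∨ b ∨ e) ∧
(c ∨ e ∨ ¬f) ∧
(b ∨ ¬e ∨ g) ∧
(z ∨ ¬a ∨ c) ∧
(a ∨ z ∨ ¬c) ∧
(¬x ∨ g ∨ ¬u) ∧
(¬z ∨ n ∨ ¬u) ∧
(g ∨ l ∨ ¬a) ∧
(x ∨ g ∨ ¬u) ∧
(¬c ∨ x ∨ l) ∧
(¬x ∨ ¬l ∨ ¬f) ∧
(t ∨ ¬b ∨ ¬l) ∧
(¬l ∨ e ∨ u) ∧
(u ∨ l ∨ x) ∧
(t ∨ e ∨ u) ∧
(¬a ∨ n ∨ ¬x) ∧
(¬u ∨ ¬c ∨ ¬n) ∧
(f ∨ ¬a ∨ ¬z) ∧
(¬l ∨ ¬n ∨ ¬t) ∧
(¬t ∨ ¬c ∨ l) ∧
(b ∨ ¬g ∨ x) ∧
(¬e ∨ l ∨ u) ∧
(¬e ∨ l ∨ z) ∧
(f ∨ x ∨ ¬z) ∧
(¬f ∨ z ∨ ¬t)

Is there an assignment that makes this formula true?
No

No, the formula is not satisfiable.

No assignment of truth values to the variables can make all 51 clauses true simultaneously.

The formula is UNSAT (unsatisfiable).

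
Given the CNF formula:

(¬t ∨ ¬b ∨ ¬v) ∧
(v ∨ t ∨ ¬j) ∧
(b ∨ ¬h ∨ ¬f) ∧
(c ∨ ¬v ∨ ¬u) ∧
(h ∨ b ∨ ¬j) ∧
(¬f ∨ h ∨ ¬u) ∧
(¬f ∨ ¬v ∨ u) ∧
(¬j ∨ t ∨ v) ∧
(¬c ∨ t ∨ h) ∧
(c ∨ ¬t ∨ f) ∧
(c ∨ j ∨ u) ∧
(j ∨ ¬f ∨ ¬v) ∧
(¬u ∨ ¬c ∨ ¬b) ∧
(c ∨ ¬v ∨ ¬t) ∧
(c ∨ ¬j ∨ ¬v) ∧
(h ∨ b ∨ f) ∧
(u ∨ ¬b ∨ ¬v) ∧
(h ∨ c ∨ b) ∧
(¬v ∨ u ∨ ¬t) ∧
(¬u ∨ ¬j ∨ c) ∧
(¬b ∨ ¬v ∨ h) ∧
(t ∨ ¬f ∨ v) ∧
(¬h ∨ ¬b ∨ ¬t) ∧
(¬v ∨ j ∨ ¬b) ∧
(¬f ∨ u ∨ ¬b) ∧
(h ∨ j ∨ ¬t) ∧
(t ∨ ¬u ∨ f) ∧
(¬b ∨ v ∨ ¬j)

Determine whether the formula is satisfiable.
Yes

Yes, the formula is satisfiable.

One satisfying assignment is: t=True, f=False, j=False, c=True, b=False, h=True, u=True, v=False

Verification: With this assignment, all 28 clauses evaluate to true.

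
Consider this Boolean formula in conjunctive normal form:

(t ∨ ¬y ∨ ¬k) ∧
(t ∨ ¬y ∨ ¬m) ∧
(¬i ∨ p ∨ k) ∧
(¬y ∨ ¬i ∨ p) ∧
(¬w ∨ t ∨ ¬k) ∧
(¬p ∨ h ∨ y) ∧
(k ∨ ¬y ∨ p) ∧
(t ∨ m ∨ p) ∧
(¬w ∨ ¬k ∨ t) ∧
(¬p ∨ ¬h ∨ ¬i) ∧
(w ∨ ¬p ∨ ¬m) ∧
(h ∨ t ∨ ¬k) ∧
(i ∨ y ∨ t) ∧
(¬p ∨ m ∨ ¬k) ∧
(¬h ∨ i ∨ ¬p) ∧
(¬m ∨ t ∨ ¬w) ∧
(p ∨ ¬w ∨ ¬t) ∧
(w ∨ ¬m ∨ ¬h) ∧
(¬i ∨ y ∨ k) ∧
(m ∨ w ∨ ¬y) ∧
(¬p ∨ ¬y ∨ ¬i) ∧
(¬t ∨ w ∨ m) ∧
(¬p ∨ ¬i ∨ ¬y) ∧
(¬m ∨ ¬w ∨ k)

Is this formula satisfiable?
Yes

Yes, the formula is satisfiable.

One satisfying assignment is: k=False, m=True, w=False, h=False, t=True, p=False, i=False, y=False

Verification: With this assignment, all 24 clauses evaluate to true.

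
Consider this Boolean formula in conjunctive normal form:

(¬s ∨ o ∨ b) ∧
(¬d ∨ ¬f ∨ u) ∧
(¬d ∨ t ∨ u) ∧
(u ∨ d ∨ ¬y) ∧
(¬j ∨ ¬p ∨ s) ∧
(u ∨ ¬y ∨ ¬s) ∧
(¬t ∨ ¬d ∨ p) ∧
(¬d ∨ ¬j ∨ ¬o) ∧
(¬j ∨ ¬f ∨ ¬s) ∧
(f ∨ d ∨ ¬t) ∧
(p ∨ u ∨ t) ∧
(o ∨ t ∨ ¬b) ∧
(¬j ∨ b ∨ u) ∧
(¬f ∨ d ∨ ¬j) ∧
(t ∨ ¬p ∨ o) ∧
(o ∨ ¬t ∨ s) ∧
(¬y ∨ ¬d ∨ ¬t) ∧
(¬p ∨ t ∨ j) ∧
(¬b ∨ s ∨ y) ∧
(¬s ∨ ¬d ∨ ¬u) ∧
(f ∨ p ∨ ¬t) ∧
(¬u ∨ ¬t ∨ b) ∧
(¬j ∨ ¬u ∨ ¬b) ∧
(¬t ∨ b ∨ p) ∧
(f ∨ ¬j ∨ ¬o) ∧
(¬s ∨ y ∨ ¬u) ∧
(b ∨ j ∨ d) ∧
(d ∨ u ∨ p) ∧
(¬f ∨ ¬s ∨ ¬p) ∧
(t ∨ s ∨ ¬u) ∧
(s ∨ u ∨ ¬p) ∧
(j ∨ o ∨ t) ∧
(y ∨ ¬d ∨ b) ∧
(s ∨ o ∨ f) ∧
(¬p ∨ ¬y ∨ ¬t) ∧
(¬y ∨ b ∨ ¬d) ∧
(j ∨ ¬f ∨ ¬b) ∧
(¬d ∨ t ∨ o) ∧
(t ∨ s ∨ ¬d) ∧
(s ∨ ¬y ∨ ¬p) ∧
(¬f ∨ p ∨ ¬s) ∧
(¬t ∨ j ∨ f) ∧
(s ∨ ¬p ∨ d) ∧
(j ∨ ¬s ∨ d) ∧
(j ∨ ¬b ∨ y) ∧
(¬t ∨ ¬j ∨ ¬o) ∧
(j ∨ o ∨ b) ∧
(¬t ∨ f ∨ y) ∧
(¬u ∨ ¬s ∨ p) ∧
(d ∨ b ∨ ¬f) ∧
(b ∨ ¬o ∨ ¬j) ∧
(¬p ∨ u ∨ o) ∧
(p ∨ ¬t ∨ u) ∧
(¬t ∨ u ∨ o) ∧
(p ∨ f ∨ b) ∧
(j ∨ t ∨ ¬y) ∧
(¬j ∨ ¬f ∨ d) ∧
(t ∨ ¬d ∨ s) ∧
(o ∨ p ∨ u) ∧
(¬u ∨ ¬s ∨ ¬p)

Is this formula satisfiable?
No

No, the formula is not satisfiable.

No assignment of truth values to the variables can make all 60 clauses true simultaneously.

The formula is UNSAT (unsatisfiable).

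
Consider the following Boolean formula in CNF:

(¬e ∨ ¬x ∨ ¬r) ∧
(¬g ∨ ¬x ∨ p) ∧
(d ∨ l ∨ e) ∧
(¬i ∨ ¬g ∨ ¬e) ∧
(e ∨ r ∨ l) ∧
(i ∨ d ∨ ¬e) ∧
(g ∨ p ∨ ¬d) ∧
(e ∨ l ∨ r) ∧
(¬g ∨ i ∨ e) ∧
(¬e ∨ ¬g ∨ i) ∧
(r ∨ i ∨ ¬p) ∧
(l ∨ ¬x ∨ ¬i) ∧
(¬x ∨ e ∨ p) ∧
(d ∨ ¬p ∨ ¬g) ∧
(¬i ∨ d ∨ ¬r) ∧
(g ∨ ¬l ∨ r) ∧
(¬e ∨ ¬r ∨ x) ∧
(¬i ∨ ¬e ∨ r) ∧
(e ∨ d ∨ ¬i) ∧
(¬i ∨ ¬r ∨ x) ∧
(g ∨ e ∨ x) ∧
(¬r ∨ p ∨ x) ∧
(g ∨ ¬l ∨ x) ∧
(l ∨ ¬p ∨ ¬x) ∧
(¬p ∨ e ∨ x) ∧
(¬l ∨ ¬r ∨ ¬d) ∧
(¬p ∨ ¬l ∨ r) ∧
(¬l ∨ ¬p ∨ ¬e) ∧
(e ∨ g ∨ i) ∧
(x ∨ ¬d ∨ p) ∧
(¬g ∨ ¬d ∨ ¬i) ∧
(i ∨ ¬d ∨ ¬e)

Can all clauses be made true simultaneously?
No

No, the formula is not satisfiable.

No assignment of truth values to the variables can make all 32 clauses true simultaneously.

The formula is UNSAT (unsatisfiable).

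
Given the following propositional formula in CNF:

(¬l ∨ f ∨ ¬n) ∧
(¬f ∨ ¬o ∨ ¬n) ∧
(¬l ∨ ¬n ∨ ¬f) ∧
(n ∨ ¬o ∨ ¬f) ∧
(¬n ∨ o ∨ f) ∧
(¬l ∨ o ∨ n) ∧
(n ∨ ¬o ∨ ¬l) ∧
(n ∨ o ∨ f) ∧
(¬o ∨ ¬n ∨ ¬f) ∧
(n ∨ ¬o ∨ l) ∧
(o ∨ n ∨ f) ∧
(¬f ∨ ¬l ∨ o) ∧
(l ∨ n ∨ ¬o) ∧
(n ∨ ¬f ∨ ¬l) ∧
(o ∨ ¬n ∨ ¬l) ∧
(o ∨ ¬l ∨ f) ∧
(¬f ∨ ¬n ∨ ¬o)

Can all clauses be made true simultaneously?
Yes

Yes, the formula is satisfiable.

One satisfying assignment is: l=False, o=False, n=False, f=True

Verification: With this assignment, all 17 clauses evaluate to true.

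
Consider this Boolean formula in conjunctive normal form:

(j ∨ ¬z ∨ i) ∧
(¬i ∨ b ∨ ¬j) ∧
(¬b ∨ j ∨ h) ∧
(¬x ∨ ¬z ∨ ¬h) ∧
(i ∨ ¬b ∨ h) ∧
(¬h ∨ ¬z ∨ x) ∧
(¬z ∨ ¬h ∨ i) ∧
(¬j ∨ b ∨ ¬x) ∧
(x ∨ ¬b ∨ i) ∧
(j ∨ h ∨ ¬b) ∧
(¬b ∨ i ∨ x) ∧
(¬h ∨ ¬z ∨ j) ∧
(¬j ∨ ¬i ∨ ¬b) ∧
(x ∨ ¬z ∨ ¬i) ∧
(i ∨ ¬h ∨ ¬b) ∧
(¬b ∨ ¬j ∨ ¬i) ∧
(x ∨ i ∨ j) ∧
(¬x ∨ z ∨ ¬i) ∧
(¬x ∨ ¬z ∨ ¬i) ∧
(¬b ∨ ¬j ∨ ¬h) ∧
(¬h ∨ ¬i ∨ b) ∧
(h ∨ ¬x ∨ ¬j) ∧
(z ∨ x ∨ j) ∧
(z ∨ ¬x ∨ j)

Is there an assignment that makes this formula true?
Yes

Yes, the formula is satisfiable.

One satisfying assignment is: z=True, h=False, i=False, b=False, j=True, x=False

Verification: With this assignment, all 24 clauses evaluate to true.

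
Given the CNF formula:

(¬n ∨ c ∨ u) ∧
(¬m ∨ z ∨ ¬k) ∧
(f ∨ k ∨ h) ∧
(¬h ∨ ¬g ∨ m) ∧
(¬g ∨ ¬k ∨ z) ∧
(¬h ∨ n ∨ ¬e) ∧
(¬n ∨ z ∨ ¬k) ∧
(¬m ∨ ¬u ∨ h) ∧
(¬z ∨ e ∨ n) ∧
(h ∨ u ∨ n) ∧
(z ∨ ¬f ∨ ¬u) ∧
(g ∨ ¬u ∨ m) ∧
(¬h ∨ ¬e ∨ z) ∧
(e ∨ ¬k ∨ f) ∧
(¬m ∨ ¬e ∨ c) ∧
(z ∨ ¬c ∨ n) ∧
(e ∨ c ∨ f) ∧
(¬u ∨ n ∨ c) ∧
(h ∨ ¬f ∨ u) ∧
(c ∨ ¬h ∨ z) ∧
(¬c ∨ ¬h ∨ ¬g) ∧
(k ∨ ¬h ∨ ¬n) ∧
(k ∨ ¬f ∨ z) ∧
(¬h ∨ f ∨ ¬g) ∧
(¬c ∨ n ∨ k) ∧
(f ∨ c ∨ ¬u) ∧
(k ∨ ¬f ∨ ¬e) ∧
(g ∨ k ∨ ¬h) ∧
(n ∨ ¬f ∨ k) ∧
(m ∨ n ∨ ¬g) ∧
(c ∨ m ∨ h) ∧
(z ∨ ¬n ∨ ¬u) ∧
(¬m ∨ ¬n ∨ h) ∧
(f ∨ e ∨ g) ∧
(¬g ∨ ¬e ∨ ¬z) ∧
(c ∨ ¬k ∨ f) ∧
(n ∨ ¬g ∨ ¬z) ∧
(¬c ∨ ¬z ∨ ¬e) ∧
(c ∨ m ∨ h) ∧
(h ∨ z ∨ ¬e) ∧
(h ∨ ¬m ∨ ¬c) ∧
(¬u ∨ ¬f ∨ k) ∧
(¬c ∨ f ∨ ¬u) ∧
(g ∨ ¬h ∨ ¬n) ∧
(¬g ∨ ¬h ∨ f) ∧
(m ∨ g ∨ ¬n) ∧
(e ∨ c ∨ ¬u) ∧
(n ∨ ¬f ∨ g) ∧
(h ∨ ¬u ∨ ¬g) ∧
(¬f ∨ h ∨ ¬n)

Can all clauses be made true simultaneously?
No

No, the formula is not satisfiable.

No assignment of truth values to the variables can make all 50 clauses true simultaneously.

The formula is UNSAT (unsatisfiable).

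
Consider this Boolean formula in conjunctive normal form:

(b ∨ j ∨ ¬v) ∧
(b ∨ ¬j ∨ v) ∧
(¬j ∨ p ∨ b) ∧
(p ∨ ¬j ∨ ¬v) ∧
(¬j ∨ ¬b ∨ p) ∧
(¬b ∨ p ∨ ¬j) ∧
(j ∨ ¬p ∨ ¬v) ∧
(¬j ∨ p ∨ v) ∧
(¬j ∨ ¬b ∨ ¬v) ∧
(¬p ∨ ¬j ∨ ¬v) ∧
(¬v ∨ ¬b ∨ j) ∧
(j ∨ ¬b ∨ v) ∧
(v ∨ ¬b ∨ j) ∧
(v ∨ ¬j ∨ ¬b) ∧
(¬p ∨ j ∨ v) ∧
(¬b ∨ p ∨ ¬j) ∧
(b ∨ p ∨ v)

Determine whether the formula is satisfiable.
No

No, the formula is not satisfiable.

No assignment of truth values to the variables can make all 17 clauses true simultaneously.

The formula is UNSAT (unsatisfiable).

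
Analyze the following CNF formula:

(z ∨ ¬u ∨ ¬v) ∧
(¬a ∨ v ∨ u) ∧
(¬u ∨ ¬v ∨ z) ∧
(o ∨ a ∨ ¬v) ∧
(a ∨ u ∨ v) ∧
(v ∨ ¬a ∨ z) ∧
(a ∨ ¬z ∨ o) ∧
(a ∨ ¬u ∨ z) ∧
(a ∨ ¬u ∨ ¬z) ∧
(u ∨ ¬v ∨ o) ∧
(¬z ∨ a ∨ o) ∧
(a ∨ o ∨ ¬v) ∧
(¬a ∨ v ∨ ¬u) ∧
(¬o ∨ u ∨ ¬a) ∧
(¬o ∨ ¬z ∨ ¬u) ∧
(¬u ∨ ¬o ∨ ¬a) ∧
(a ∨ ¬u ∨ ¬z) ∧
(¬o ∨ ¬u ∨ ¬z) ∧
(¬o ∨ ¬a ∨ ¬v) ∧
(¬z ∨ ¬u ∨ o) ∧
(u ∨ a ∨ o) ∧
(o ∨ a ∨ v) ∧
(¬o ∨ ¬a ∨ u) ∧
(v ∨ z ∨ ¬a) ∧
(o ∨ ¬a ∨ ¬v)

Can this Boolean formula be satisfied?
Yes

Yes, the formula is satisfiable.

One satisfying assignment is: u=False, a=False, z=True, o=True, v=True

Verification: With this assignment, all 25 clauses evaluate to true.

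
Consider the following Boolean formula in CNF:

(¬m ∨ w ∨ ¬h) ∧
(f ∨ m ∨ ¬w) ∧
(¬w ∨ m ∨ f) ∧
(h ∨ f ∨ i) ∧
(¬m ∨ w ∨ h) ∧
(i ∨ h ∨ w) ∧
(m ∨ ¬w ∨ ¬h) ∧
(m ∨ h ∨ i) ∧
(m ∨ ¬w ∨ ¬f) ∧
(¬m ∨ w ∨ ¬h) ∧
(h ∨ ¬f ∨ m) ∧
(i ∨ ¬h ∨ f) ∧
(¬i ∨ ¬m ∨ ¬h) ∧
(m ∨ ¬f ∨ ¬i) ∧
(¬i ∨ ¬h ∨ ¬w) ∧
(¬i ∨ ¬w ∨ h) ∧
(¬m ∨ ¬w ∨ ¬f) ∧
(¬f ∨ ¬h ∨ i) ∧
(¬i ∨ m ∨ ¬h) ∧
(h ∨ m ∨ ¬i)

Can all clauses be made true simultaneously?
No

No, the formula is not satisfiable.

No assignment of truth values to the variables can make all 20 clauses true simultaneously.

The formula is UNSAT (unsatisfiable).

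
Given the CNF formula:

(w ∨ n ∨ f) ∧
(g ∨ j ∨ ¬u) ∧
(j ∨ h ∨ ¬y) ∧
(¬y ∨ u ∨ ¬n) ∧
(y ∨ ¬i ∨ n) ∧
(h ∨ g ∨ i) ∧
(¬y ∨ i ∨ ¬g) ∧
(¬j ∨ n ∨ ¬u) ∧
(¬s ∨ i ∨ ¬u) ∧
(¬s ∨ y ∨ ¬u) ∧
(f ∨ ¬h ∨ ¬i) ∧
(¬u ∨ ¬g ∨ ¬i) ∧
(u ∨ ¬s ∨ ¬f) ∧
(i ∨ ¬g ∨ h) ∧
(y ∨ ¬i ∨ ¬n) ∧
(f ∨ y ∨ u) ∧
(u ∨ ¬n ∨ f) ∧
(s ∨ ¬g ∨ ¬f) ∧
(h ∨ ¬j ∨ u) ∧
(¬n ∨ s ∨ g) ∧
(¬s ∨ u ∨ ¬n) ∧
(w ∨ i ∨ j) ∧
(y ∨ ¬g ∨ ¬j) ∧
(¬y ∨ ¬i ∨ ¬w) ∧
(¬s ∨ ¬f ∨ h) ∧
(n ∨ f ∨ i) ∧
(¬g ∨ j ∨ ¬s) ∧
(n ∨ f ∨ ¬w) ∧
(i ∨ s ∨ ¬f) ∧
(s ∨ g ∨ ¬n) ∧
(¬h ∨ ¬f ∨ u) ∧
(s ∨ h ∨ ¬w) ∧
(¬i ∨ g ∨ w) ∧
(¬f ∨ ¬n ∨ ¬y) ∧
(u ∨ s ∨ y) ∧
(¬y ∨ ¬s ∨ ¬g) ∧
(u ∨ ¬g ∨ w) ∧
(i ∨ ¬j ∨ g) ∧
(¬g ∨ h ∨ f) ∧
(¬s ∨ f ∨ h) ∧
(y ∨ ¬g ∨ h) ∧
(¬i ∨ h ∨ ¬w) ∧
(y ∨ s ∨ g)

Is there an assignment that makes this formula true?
Yes

Yes, the formula is satisfiable.

One satisfying assignment is: n=True, w=True, u=True, i=False, g=True, j=False, f=False, h=True, s=False, y=False

Verification: With this assignment, all 43 clauses evaluate to true.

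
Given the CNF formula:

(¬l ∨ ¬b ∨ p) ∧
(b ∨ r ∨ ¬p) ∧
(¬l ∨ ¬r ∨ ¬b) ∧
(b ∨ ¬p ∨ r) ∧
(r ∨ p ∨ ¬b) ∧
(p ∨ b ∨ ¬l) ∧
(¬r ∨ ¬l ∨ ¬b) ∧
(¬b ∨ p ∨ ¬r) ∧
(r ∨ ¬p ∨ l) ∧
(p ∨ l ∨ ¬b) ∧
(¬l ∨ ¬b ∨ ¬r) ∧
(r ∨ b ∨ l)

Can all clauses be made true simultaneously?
Yes

Yes, the formula is satisfiable.

One satisfying assignment is: r=False, b=True, l=True, p=True

Verification: With this assignment, all 12 clauses evaluate to true.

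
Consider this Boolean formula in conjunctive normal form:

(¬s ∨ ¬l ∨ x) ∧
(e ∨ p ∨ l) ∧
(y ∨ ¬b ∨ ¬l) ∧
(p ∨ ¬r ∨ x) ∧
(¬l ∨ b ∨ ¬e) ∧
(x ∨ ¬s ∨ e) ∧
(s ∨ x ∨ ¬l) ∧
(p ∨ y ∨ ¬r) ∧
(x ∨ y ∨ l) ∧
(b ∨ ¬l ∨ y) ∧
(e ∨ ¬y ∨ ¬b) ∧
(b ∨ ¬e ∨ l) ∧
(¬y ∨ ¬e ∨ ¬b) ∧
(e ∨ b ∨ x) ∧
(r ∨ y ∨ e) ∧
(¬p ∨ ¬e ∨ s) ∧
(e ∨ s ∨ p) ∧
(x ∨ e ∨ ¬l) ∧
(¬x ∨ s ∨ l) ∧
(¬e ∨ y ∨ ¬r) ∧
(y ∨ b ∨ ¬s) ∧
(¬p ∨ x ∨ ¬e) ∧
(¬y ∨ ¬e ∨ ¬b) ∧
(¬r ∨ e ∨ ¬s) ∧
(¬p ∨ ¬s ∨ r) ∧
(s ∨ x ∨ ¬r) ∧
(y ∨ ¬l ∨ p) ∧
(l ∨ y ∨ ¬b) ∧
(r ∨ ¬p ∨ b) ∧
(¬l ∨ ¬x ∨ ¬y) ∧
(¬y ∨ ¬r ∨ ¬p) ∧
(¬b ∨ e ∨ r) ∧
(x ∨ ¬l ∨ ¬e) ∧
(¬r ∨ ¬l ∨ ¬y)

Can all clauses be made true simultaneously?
No

No, the formula is not satisfiable.

No assignment of truth values to the variables can make all 34 clauses true simultaneously.

The formula is UNSAT (unsatisfiable).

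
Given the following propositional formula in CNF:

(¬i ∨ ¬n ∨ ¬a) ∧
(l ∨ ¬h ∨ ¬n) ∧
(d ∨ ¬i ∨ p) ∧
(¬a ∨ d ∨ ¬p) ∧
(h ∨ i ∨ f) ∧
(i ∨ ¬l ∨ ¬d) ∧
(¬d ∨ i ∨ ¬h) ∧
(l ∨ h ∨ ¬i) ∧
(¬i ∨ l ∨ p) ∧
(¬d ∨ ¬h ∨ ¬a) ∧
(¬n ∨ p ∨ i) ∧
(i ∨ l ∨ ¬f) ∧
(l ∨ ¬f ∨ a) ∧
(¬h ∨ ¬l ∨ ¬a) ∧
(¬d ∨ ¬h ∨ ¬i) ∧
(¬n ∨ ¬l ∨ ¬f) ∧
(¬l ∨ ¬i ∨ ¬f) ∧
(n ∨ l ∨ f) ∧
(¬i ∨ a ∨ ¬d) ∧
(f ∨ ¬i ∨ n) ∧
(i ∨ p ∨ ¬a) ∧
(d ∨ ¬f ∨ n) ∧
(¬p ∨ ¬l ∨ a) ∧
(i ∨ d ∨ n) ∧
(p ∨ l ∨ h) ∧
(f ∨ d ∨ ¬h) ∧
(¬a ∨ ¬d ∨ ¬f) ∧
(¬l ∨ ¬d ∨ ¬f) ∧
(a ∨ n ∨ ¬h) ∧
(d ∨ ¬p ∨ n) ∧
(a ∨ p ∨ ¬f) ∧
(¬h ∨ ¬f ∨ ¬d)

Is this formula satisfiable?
No

No, the formula is not satisfiable.

No assignment of truth values to the variables can make all 32 clauses true simultaneously.

The formula is UNSAT (unsatisfiable).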